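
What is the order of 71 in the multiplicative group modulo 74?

9

The order of 71 must divide φ(74) = φ(2)·φ(37) = 1·36 = 36 = 2^2 · 3^2.
Divisors of 36: 1, 2, 3, 4, 6, 9, 12, 18, 36.
Compute 71^d (mod 74) for the divisors d until we hit 1:
71^1 ≡ 71 (mod 74)
71^2 ≡ 9 (mod 74)
71^3 ≡ 47 (mod 74)
71^4 ≡ 7 (mod 74)
71^6 ≡ 63 (mod 74)
71^9 ≡ 1 (mod 74) ✓
Hence ord(71) = 9.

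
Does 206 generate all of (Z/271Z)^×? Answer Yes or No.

φ(271) = 271 − 1 = 270 = 2 · 3^3 · 5.
Test 206^(270/q) mod 271 for each prime factor q of 270:
206^135 ≡ 1 (mod 271)  [q = 2: ≡ 1 ✗]
206^90 ≡ 28 (mod 271)  [q = 3: ≢ 1 ✓]
206^54 ≡ 1 (mod 271)  [q = 5: ≡ 1 ✗]
206^135 ≡ 1 shows ord(206) | 135, strictly less than φ(271); not a primitive root.

No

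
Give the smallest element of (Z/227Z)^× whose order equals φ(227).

φ(227) = 227 − 1 = 226 = 2 · 113.
g is a primitive root iff g^(226/q) ≢ 1 (mod 227) for each prime q ∈ {2, 113}.
g = 2: 2^113 ≡ 226; 2^2 ≡ 4 — none is 1, so 2 is a primitive root.
Hence the least primitive root of 227 is 2.

2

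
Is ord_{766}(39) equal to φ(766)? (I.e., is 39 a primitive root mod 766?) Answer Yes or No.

φ(766) = φ(2)·φ(383) = 1·382 = 382 = 2 · 191.
Test 39^(382/q) mod 766 for each prime factor q of 382:
39^191 ≡ 765 (mod 766)  [q = 2: ≢ 1 ✓]
39^2 ≡ 755 (mod 766)  [q = 191: ≢ 1 ✓]
All checks pass, so 39 has order 382 and is a primitive root modulo 766.

Yes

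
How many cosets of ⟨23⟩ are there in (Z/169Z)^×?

The order of 23 must divide φ(169) = φ(13^2) = 13·(13−1) = 156 = 2^2 · 3 · 13.
Divisors of 156: 1, 2, 3, 4, 6, 12, 13, 26, 39, 52, 78, 156.
Evaluate successive powers at the divisors of 156:
23^1 ≡ 23 (mod 169)
23^2 ≡ 22 (mod 169)
23^3 ≡ 168 (mod 169)
23^4 ≡ 146 (mod 169)
23^6 ≡ 1 (mod 169) ✓
The order of 23 is 6, so the subgroup it generates has 6 elements.
Index = |(Z/169Z)^×| / |⟨23⟩| = 156 / 6 = 26.

26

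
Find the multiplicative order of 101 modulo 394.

The order of 101 must divide φ(394) = φ(2)·φ(197) = 1·196 = 196 = 2^2 · 7^2.
Divisors of 196: 1, 2, 4, 7, 14, 28, 49, 98, 196.
Check 101^d mod 394 for each divisor in increasing order:
101^1 ≡ 101 (mod 394)
101^2 ≡ 351 (mod 394)
101^4 ≡ 273 (mod 394)
101^7 ≡ 301 (mod 394)
101^14 ≡ 375 (mod 394)
101^28 ≡ 361 (mod 394)
101^49 ≡ 1 (mod 394) ✓
The smallest such exponent is 49, so the order of 101 is 49.

49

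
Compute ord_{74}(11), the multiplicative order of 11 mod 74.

6

By Lagrange's theorem, ord_74(11) divides φ(74) = φ(2)·φ(37) = 1·36 = 36 = 2^2 · 3^2.
Divisors of 36: 1, 2, 3, 4, 6, 9, 12, 18, 36.
Evaluate successive powers at the divisors of 36:
11^1 ≡ 11 (mod 74)
11^2 ≡ 47 (mod 74)
11^3 ≡ 73 (mod 74)
11^4 ≡ 63 (mod 74)
11^6 ≡ 1 (mod 74) ✓
So ord_74(11) = 6.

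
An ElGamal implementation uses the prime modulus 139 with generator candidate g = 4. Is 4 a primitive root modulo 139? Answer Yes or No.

φ(139) = 139 − 1 = 138 = 2 · 3 · 23.
It suffices to check that the order of 4 is not a proper divisor of 138: compute 4^(138/q) for q ∈ {2, 3, 23}.
4^69 ≡ 1 (mod 139)  [q = 2: ≡ 1 ✗]
4^46 ≡ 42 (mod 139)  [q = 3: ≢ 1 ✓]
4^6 ≡ 65 (mod 139)  [q = 23: ≢ 1 ✓]
4^69 ≡ 1 shows ord(4) | 69, strictly less than φ(139); not a primitive root.

No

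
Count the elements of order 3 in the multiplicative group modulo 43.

2

φ(43) = 43 − 1 = 42 = 2 · 3 · 7.
In a cyclic group of order 42, there are φ(d) elements of order d for each divisor d of 42, and zero for non-divisors.
3 | 42, and φ(3) = 3 − 1 = 2.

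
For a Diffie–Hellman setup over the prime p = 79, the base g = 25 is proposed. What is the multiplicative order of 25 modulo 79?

39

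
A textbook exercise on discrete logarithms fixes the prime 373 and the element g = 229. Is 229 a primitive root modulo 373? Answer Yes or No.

No

φ(373) = 373 − 1 = 372 = 2^2 · 3 · 31.
It suffices to check that the order of 229 is not a proper divisor of 372: compute 229^(372/q) for q ∈ {2, 3, 31}.
229^186 ≡ 1 (mod 373)  [q = 2: ≡ 1 ✗]
229^124 ≡ 1 (mod 373)  [q = 3: ≡ 1 ✗]
229^12 ≡ 169 (mod 373)  [q = 31: ≢ 1 ✓]
The check at q = 2 fails, so 229 generates a proper subgroup.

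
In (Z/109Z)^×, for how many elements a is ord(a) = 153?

0

φ(109) = 109 − 1 = 108 = 2^2 · 3^3.
Since (Z/109Z)^× is cyclic of order 108, the number of elements of order d is φ(d) when d | 108 and 0 otherwise.
Since 153 ∤ 108, the count is 0.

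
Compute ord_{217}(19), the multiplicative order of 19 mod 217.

By Lagrange's theorem, ord_217(19) divides φ(217) = φ(7·31) = (7−1)·(31−1) = 6·30 = 180 = 2^2 · 3^2 · 5.
Divisors of 180: 1, 2, 3, 4, 5, 6, 9, 10, 12, 15, 18, 20, 30, 36, 45, 60, 90, 180.
Compute 19^d (mod 217) for the divisors d until we hit 1:
19^1 ≡ 19 (mod 217)
19^2 ≡ 144 (mod 217)
19^3 ≡ 132 (mod 217)
19^4 ≡ 121 (mod 217)
19^5 ≡ 129 (mod 217)
19^6 ≡ 64 (mod 217)
19^9 ≡ 202 (mod 217)
19^10 ≡ 149 (mod 217)
19^12 ≡ 190 (mod 217)
19^15 ≡ 125 (mod 217)
19^18 ≡ 8 (mod 217)
19^20 ≡ 67 (mod 217)
19^30 ≡ 1 (mod 217) ✓
Hence ord(19) = 30.

30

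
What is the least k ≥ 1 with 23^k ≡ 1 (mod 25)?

By Lagrange's theorem, ord_25(23) divides φ(25) = φ(5^2) = 5·(5−1) = 20 = 2^2 · 5.
Divisors of 20: 1, 2, 4, 5, 10, 20.
Check 23^d mod 25 for each divisor in increasing order:
23^1 ≡ 23
23^2 ≡ 4
23^4 ≡ 16
23^5 ≡ 18
23^10 ≡ 24
23^20 ≡ 1
Therefore the multiplicative order of 23 modulo 25 is 20.

20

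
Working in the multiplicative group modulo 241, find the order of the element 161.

120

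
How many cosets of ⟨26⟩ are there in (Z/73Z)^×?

1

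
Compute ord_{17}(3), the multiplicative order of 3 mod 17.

16

By Lagrange's theorem, ord_17(3) divides φ(17) = 17 − 1 = 16 = 2^4.
Divisors of 16: 1, 2, 4, 8, 16.
Check 3^d mod 17 for each divisor in increasing order:
3^1 ≡ 3 (mod 17)
3^2 ≡ 9 (mod 17)
3^4 ≡ 13 (mod 17)
3^8 ≡ 16 (mod 17)
3^16 ≡ 1 (mod 17) ✓
Hence ord(3) = 16.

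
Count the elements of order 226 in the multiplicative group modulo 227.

112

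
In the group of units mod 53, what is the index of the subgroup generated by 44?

The order of 44 must divide φ(53) = 53 − 1 = 52 = 2^2 · 13.
Divisors of 52: 1, 2, 4, 13, 26, 52.
Evaluate successive powers at the divisors of 52:
44^1 ≡ 44 (mod 53)
44^2 ≡ 28 (mod 53)
44^4 ≡ 42 (mod 53)
44^13 ≡ 1 (mod 53) ✓
So ord_53(44) = 13, hence |⟨44⟩| = 13.
Index = |(Z/53Z)^×| / |⟨44⟩| = 52 / 13 = 4.

4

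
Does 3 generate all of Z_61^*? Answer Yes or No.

No

φ(61) = 61 − 1 = 60 = 2^2 · 3 · 5.
3 is a primitive root mod 61 iff 3^(φ(61)/q) ≢ 1 for every prime q | φ(61), i.e. q ∈ {2, 3, 5}.
3^30 ≡ 1 (mod 61)  [q = 2: ≡ 1 ✗]
3^20 ≡ 1 (mod 61)  [q = 3: ≡ 1 ✗]
3^12 ≡ 9 (mod 61)  [q = 5: ≢ 1 ✓]
Since 3^30 ≡ 1, the order of 3 divides 30 < 60, so 3 is not a primitive root.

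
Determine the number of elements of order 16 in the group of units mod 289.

φ(289) = φ(17^2) = 17·(17−1) = 272 = 2^4 · 17.
Since (Z/289Z)^× is cyclic of order 272, the number of elements of order d is φ(d) when d | 272 and 0 otherwise.
16 = 2^4 divides 272, and φ(16) = 8.

8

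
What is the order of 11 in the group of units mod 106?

The order of 11 must divide φ(106) = φ(2)·φ(53) = 1·52 = 52 = 2^2 · 13.
Divisors of 52: 1, 2, 4, 13, 26, 52.
Check 11^d mod 106 for each divisor in increasing order:
11^1 ≡ 11 (mod 106)
11^2 ≡ 15 (mod 106)
11^4 ≡ 13 (mod 106)
11^13 ≡ 105 (mod 106)
11^26 ≡ 1 (mod 106) ✓
So ord_106(11) = 26.

26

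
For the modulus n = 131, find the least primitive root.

φ(131) = 131 − 1 = 130 = 2 · 5 · 13.
Test candidates g = 2, 3, … against the prime factors q ∈ {2, 5, 13} of φ(131): g is a generator iff g^(130/q) ≢ 1 for every such q.
g = 2: 2^65 ≡ 130; 2^26 ≡ 53; 2^10 ≡ 107 — none is 1, so 2 is a primitive root.
Hence the least primitive root of 131 is 2.

2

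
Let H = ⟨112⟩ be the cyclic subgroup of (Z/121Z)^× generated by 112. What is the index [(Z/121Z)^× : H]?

11

By Lagrange's theorem, ord_121(112) divides φ(121) = φ(11^2) = 11·(11−1) = 110 = 2 · 5 · 11.
Divisors of 110: 1, 2, 5, 10, 11, 22, 55, 110.
Check 112^d mod 121 for each divisor in increasing order:
112^1 ≡ 112 (mod 121)
112^2 ≡ 81 (mod 121)
112^5 ≡ 120 (mod 121)
112^10 ≡ 1 (mod 121) ✓
So ord_121(112) = 10, hence |⟨112⟩| = 10.
Index = |(Z/121Z)^×| / |⟨112⟩| = 110 / 10 = 11.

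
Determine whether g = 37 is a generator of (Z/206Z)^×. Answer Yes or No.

No

φ(206) = φ(2)·φ(103) = 1·102 = 102 = 2 · 3 · 17.
An element g generates (Z/206Z)^× iff g^(102/q) ≢ 1 (mod 206) for each prime q ∈ {2, 3, 17}.
37^51 ≡ 205 (mod 206)  [q = 2: ≢ 1 ✓]
37^34 ≡ 1 (mod 206)  [q = 3: ≡ 1 ✗]
37^6 ≡ 117 (mod 206)  [q = 17: ≢ 1 ✓]
Since 37^34 ≡ 1, the order of 37 divides 34 < 102, so 37 is not a primitive root.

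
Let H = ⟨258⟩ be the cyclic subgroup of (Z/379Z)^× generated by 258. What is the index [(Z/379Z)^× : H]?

7

By Lagrange's theorem, ord_379(258) divides φ(379) = 379 − 1 = 378 = 2 · 3^3 · 7.
Divisors of 378: 1, 2, 3, 6, 7, 9, 14, 18, 21, 27, 42, 54, 63, 126, 189, 378.
Check 258^d mod 379 for each divisor in increasing order:
258^1 ≡ 258 (mod 379)
258^2 ≡ 239 (mod 379)
258^3 ≡ 264 (mod 379)
258^6 ≡ 339 (mod 379)
258^7 ≡ 292 (mod 379)
258^9 ≡ 52 (mod 379)
258^14 ≡ 368 (mod 379)
258^18 ≡ 51 (mod 379)
258^21 ≡ 199 (mod 379)
258^27 ≡ 378 (mod 379)
258^42 ≡ 185 (mod 379)
258^54 ≡ 1 (mod 379) ✓
The order of 258 is 54, so the subgroup it generates has 54 elements.
The index is φ(379) / ord(258) = 378 / 54 = 7.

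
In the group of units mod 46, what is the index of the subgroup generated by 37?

Since 37 ∈ (Z/46Z)^×, its order divides φ(46) = φ(2)·φ(23) = 1·22 = 22 = 2 · 11.
Divisors of 22: 1, 2, 11, 22.
Compute 37^d (mod 46) for the divisors d until we hit 1:
37^1 ≡ 37
37^2 ≡ 35
37^11 ≡ 45
37^22 ≡ 1
Thus |⟨37⟩| = ord(37) = 22.
Index = |(Z/46Z)^×| / |⟨37⟩| = 22 / 22 = 1.

1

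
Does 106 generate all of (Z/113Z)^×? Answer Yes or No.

No

φ(113) = 113 − 1 = 112 = 2^4 · 7.
106 is a primitive root mod 113 iff 106^(φ(113)/q) ≢ 1 for every prime q | φ(113), i.e. q ∈ {2, 7}.
106^56 ≡ 1 (mod 113)  [q = 2: ≡ 1 ✗]
106^16 ≡ 49 (mod 113)  [q = 7: ≢ 1 ✓]
The check at q = 2 fails, so 106 generates a proper subgroup.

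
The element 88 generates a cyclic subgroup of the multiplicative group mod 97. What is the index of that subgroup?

4

Since 88 ∈ (Z/97Z)^×, its order divides φ(97) = 97 − 1 = 96 = 2^5 · 3.
Divisors of 96: 1, 2, 3, 4, 6, 8, 12, 16, 24, 32, 48, 96.
Evaluate successive powers at the divisors of 96:
88^1 ≡ 88 (mod 97)
88^2 ≡ 81 (mod 97)
88^3 ≡ 47 (mod 97)
88^4 ≡ 62 (mod 97)
88^6 ≡ 75 (mod 97)
88^8 ≡ 61 (mod 97)
88^12 ≡ 96 (mod 97)
88^16 ≡ 35 (mod 97)
88^24 ≡ 1 (mod 97) ✓
So ord_97(88) = 24, hence |⟨88⟩| = 24.
[(Z/97Z)^× : ⟨88⟩] = 96/24 = 4.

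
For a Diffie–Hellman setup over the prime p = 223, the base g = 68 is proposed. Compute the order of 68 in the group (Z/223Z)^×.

The order of 68 must divide φ(223) = 223 − 1 = 222 = 2 · 3 · 37.
Divisors of 222: 1, 2, 3, 6, 37, 74, 111, 222.
Compute 68^d (mod 223) for the divisors d until we hit 1:
68^1 ≡ 68 (mod 223)
68^2 ≡ 164 (mod 223)
68^3 ≡ 2 (mod 223)
68^6 ≡ 4 (mod 223)
68^37 ≡ 1 (mod 223) ✓
So ord_223(68) = 37.

37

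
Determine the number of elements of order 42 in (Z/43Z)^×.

12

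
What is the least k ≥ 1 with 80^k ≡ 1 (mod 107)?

106

The order of 80 must divide φ(107) = 107 − 1 = 106 = 2 · 53.
Divisors of 106: 1, 2, 53, 106.
Compute 80^d (mod 107) for the divisors d until we hit 1:
80^1 ≡ 80 (mod 107)
80^2 ≡ 87 (mod 107)
80^53 ≡ 106 (mod 107)
80^106 ≡ 1 (mod 107) ✓
Hence ord(80) = 106.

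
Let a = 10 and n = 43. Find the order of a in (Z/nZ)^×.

21

Since 10 ∈ (Z/43Z)^×, its order divides φ(43) = 43 − 1 = 42 = 2 · 3 · 7.
Divisors of 42: 1, 2, 3, 6, 7, 14, 21, 42.
Check 10^d mod 43 for each divisor in increasing order:
10^1 ≡ 10
10^2 ≡ 14
10^3 ≡ 11
10^6 ≡ 35
10^7 ≡ 6
10^14 ≡ 36
10^21 ≡ 1
So ord_43(10) = 21.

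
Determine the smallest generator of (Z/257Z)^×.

φ(257) = 257 − 1 = 256 = 2^8.
g is a primitive root iff g^(256/q) ≢ 1 (mod 257) for each prime q ∈ {2}.
g = 2: 2^128 ≡ 1 — hits 1, so not a primitive root.
g = 3: 3^128 ≡ 256 — none is 1, so 3 is a primitive root.
Hence the least primitive root of 257 is 3.

3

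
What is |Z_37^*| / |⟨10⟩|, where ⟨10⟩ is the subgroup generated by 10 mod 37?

12

Since 10 ∈ (Z/37Z)^×, its order divides φ(37) = 37 − 1 = 36 = 2^2 · 3^2.
Divisors of 36: 1, 2, 3, 4, 6, 9, 12, 18, 36.
Evaluate successive powers at the divisors of 36:
10^1 ≡ 10 (mod 37)
10^2 ≡ 26 (mod 37)
10^3 ≡ 1 (mod 37) ✓
The order of 10 is 3, so the subgroup it generates has 3 elements.
[(Z/37Z)^× : ⟨10⟩] = 36/3 = 12.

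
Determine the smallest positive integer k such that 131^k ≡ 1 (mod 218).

The order of 131 must divide φ(218) = φ(2)·φ(109) = 1·108 = 108 = 2^2 · 3^3.
Divisors of 108: 1, 2, 3, 4, 6, 9, 12, 18, 27, 36, 54, 108.
Evaluate successive powers at the divisors of 108:
131^1 ≡ 131 (mod 218)
131^2 ≡ 157 (mod 218)
131^3 ≡ 75 (mod 218)
131^4 ≡ 15 (mod 218)
131^6 ≡ 175 (mod 218)
131^9 ≡ 45 (mod 218)
131^12 ≡ 105 (mod 218)
131^18 ≡ 63 (mod 218)
131^27 ≡ 1 (mod 218) ✓
The smallest such exponent is 27, so the order of 131 is 27.

27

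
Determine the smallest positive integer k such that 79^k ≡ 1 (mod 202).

Since 79 ∈ (Z/202Z)^×, its order divides φ(202) = φ(2)·φ(101) = 1·100 = 100 = 2^2 · 5^2.
Divisors of 100: 1, 2, 4, 5, 10, 20, 25, 50, 100.
Evaluate successive powers at the divisors of 100:
79^1 ≡ 79
79^2 ≡ 181
79^4 ≡ 37
79^5 ≡ 95
79^10 ≡ 137
79^20 ≡ 185
79^25 ≡ 1
The smallest such exponent is 25, so the order of 79 is 25.

25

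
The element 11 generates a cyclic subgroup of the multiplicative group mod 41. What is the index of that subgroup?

1

Since 11 ∈ (Z/41Z)^×, its order divides φ(41) = 41 − 1 = 40 = 2^3 · 5.
Divisors of 40: 1, 2, 4, 5, 8, 10, 20, 40.
Test each divisor d:
11^1 ≡ 11 (mod 41)
11^2 ≡ 39 (mod 41)
11^4 ≡ 4 (mod 41)
11^5 ≡ 3 (mod 41)
11^8 ≡ 16 (mod 41)
11^10 ≡ 9 (mod 41)
11^20 ≡ 40 (mod 41)
11^40 ≡ 1 (mod 41) ✓
The order of 11 is 40, so the subgroup it generates has 40 elements.
[(Z/41Z)^× : ⟨11⟩] = 40/40 = 1.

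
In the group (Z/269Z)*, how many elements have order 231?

φ(269) = 269 − 1 = 268 = 2^2 · 67.
Since (Z/269Z)^× is cyclic of order 268, the number of elements of order d is φ(d) when d | 268 and 0 otherwise.
Since 231 ∤ 268, the count is 0.

0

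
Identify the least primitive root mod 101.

2

φ(101) = 101 − 1 = 100 = 2^2 · 5^2.
Test candidates g = 2, 3, … against the prime factors q ∈ {2, 5} of φ(101): g is a generator iff g^(100/q) ≢ 1 for every such q.
g = 2: 2^50 ≡ 100; 2^20 ≡ 95 — none is 1, so 2 is a primitive root.
The smallest primitive root modulo 101 is 2.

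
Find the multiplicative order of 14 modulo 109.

108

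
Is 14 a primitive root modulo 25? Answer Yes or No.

No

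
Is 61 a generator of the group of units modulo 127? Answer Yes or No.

No

φ(127) = 127 − 1 = 126 = 2 · 3^2 · 7.
61 is a primitive root mod 127 iff 61^(φ(127)/q) ≢ 1 for every prime q | φ(127), i.e. q ∈ {2, 3, 7}.
61^63 ≡ 1 (mod 127)  [q = 2: ≡ 1 ✗]
61^42 ≡ 1 (mod 127)  [q = 3: ≡ 1 ✗]
61^18 ≡ 4 (mod 127)  [q = 7: ≢ 1 ✓]
Since 61^63 ≡ 1, the order of 61 divides 63 < 126, so 61 is not a primitive root.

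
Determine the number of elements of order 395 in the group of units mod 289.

0

φ(289) = φ(17^2) = 17·(17−1) = 272 = 2^4 · 17.
(Z/289Z)^× is cyclic (|G| = 272); a cyclic group of order m has exactly φ(d) elements of each order d | m, and none otherwise.
Here 272 is not a multiple of 395, so there are no elements of order 395.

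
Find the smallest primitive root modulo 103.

φ(103) = 103 − 1 = 102 = 2 · 3 · 17.
g is a primitive root iff g^(102/q) ≢ 1 (mod 103) for each prime q ∈ {2, 3, 17}.
g = 2: 2^51 ≡ 1 — hits 1, so not a primitive root.
g = 3: 3^51 ≡ 102; 3^34 ≡ 1 — hits 1, so not a primitive root.
g = 4: 4^51 ≡ 1 — hits 1, so not a primitive root.
g = 5: 5^51 ≡ 102; 5^34 ≡ 56; 5^6 ≡ 72 — none is 1, so 5 is a primitive root.
So 5 is the smallest generator of (Z/103Z)^×.

5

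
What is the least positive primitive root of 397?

φ(397) = 397 − 1 = 396 = 2^2 · 3^2 · 11.
Test candidates g = 2, 3, … against the prime factors q ∈ {2, 3, 11} of φ(397): g is a generator iff g^(396/q) ≢ 1 for every such q.
g = 2: 2^198 ≡ 396; 2^132 ≡ 1 — hits 1, so not a primitive root.
g = 3: 3^198 ≡ 1 — hits 1, so not a primitive root.
g = 4: 4^198 ≡ 1 — hits 1, so not a primitive root.
g = 5: 5^198 ≡ 396; 5^132 ≡ 362; 5^36 ≡ 290 — none is 1, so 5 is a primitive root.
The smallest primitive root modulo 397 is 5.

5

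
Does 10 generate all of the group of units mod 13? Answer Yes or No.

No

φ(13) = 13 − 1 = 12 = 2^2 · 3.
Test 10^(12/q) mod 13 for each prime factor q of 12:
10^6 ≡ 1 (mod 13)  [q = 2: ≡ 1 ✗]
10^4 ≡ 3 (mod 13)  [q = 3: ≢ 1 ✓]
The check at q = 2 fails, so 10 generates a proper subgroup.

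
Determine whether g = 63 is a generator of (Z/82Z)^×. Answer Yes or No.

Yes

φ(82) = φ(2)·φ(41) = 1·40 = 40 = 2^3 · 5.
Test 63^(40/q) mod 82 for each prime factor q of 40:
63^20 ≡ 81 (mod 82)  [q = 2: ≢ 1 ✓]
63^8 ≡ 37 (mod 82)  [q = 5: ≢ 1 ✓]
None equal 1, so ord_82(63) = 40: 63 is a primitive root.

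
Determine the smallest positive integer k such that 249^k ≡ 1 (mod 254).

21

Since 249 ∈ (Z/254Z)^×, its order divides φ(254) = φ(2)·φ(127) = 1·126 = 126 = 2 · 3^2 · 7.
Divisors of 126: 1, 2, 3, 6, 7, 9, 14, 18, 21, 42, 63, 126.
Check 249^d mod 254 for each divisor in increasing order:
249^1 ≡ 249 (mod 254)
249^2 ≡ 25 (mod 254)
249^3 ≡ 129 (mod 254)
249^6 ≡ 131 (mod 254)
249^7 ≡ 107 (mod 254)
249^9 ≡ 135 (mod 254)
249^14 ≡ 19 (mod 254)
249^18 ≡ 191 (mod 254)
249^21 ≡ 1 (mod 254) ✓
Hence ord(249) = 21.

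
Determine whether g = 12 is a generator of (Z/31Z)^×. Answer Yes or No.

φ(31) = 31 − 1 = 30 = 2 · 3 · 5.
Test 12^(30/q) mod 31 for each prime factor q of 30:
12^15 ≡ 30 (mod 31)  [q = 2: ≢ 1 ✓]
12^10 ≡ 25 (mod 31)  [q = 3: ≢ 1 ✓]
12^6 ≡ 2 (mod 31)  [q = 5: ≢ 1 ✓]
None equal 1, so ord_31(12) = 30: 12 is a primitive root.

Yes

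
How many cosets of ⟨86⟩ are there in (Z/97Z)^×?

2

By Lagrange's theorem, ord_97(86) divides φ(97) = 97 − 1 = 96 = 2^5 · 3.
Divisors of 96: 1, 2, 3, 4, 6, 8, 12, 16, 24, 32, 48, 96.
Test each divisor d:
86^1 ≡ 86 (mod 97)
86^2 ≡ 24 (mod 97)
86^3 ≡ 27 (mod 97)
86^4 ≡ 91 (mod 97)
86^6 ≡ 50 (mod 97)
86^8 ≡ 36 (mod 97)
86^12 ≡ 75 (mod 97)
86^16 ≡ 35 (mod 97)
86^24 ≡ 96 (mod 97)
86^32 ≡ 61 (mod 97)
86^48 ≡ 1 (mod 97) ✓
So ord_97(86) = 48, hence |⟨86⟩| = 48.
Index = |(Z/97Z)^×| / |⟨86⟩| = 96 / 48 = 2.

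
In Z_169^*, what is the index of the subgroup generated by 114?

2

The order of 114 must divide φ(169) = φ(13^2) = 13·(13−1) = 156 = 2^2 · 3 · 13.
Divisors of 156: 1, 2, 3, 4, 6, 12, 13, 26, 39, 52, 78, 156.
Compute 114^d (mod 169) for the divisors d until we hit 1:
114^1 ≡ 114 (mod 169)
114^2 ≡ 152 (mod 169)
114^3 ≡ 90 (mod 169)
114^4 ≡ 120 (mod 169)
114^6 ≡ 157 (mod 169)
114^12 ≡ 144 (mod 169)
114^13 ≡ 23 (mod 169)
114^26 ≡ 22 (mod 169)
114^39 ≡ 168 (mod 169)
114^52 ≡ 146 (mod 169)
114^78 ≡ 1 (mod 169) ✓
The order of 114 is 78, so the subgroup it generates has 78 elements.
[(Z/169Z)^× : ⟨114⟩] = 156/78 = 2.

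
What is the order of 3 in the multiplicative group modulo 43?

By Lagrange's theorem, ord_43(3) divides φ(43) = 43 − 1 = 42 = 2 · 3 · 7.
Divisors of 42: 1, 2, 3, 6, 7, 14, 21, 42.
Check 3^d mod 43 for each divisor in increasing order:
3^1 ≡ 3 (mod 43)
3^2 ≡ 9 (mod 43)
3^3 ≡ 27 (mod 43)
3^6 ≡ 41 (mod 43)
3^7 ≡ 37 (mod 43)
3^14 ≡ 36 (mod 43)
3^21 ≡ 42 (mod 43)
3^42 ≡ 1 (mod 43) ✓
The smallest such exponent is 42, so the order of 3 is 42.

42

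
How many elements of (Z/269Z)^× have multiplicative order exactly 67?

66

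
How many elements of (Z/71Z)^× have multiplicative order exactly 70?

φ(71) = 71 − 1 = 70 = 2 · 5 · 7.
(Z/71Z)^× is cyclic (|G| = 70); a cyclic group of order m has exactly φ(d) elements of each order d | m, and none otherwise.
70 = 2 · 5 · 7 divides 70, and φ(70) = 24.

24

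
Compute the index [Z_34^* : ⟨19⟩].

2

ord(19) | φ(34) = φ(2)·φ(17) = 1·16 = 16 = 2^4.
Divisors of 16: 1, 2, 4, 8, 16.
Evaluate successive powers at the divisors of 16:
19^1 ≡ 19 (mod 34)
19^2 ≡ 21 (mod 34)
19^4 ≡ 33 (mod 34)
19^8 ≡ 1 (mod 34) ✓
Thus |⟨19⟩| = ord(19) = 8.
The index is φ(34) / ord(19) = 16 / 8 = 2.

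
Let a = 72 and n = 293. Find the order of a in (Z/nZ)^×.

292

By Lagrange's theorem, ord_293(72) divides φ(293) = 293 − 1 = 292 = 2^2 · 73.
Divisors of 292: 1, 2, 4, 73, 146, 292.
Test each divisor d:
72^1 ≡ 72 (mod 293)
72^2 ≡ 203 (mod 293)
72^4 ≡ 189 (mod 293)
72^73 ≡ 138 (mod 293)
72^146 ≡ 292 (mod 293)
72^292 ≡ 1 (mod 293) ✓
So ord_293(72) = 292.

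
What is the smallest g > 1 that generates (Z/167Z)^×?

φ(167) = 167 − 1 = 166 = 2 · 83.
g is a primitive root iff g^(166/q) ≢ 1 (mod 167) for each prime q ∈ {2, 83}.
g = 2: 2^83 ≡ 1 — hits 1, so not a primitive root.
g = 3: 3^83 ≡ 1 — hits 1, so not a primitive root.
g = 4: 4^83 ≡ 1 — hits 1, so not a primitive root.
g = 5: 5^83 ≡ 166; 5^2 ≡ 25 — none is 1, so 5 is a primitive root.
So 5 is the smallest generator of (Z/167Z)^×.

5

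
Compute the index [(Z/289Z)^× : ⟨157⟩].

4

Since 157 ∈ (Z/289Z)^×, its order divides φ(289) = φ(17^2) = 17·(17−1) = 272 = 2^4 · 17.
Divisors of 272: 1, 2, 4, 8, 16, 17, 34, 68, 136, 272.
Test each divisor d:
157^1 ≡ 157 (mod 289)
157^2 ≡ 84 (mod 289)
157^4 ≡ 120 (mod 289)
157^8 ≡ 239 (mod 289)
157^16 ≡ 188 (mod 289)
157^17 ≡ 38 (mod 289)
157^34 ≡ 288 (mod 289)
157^68 ≡ 1 (mod 289) ✓
The order of 157 is 68, so the subgroup it generates has 68 elements.
[(Z/289Z)^× : ⟨157⟩] = 272/68 = 4.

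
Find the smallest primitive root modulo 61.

2

φ(61) = 61 − 1 = 60 = 2^2 · 3 · 5.
g is a primitive root iff g^(60/q) ≢ 1 (mod 61) for each prime q ∈ {2, 3, 5}.
g = 2: 2^30 ≡ 60; 2^20 ≡ 47; 2^12 ≡ 9 — none is 1, so 2 is a primitive root.
Hence the least primitive root of 61 is 2.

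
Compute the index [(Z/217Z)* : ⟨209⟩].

18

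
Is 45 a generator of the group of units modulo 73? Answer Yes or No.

Yes

φ(73) = 73 − 1 = 72 = 2^3 · 3^2.
It suffices to check that the order of 45 is not a proper divisor of 72: compute 45^(72/q) for q ∈ {2, 3}.
45^36 ≡ 72 (mod 73)  [q = 2: ≢ 1 ✓]
45^24 ≡ 8 (mod 73)  [q = 3: ≢ 1 ✓]
None equal 1, so ord_73(45) = 72: 45 is a primitive root.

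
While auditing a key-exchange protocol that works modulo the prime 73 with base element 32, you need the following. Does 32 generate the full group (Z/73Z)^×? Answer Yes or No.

No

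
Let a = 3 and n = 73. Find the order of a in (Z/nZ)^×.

By Lagrange's theorem, ord_73(3) divides φ(73) = 73 − 1 = 72 = 2^3 · 3^2.
Divisors of 72: 1, 2, 3, 4, 6, 8, 9, 12, 18, 24, 36, 72.
Evaluate successive powers at the divisors of 72:
3^1 ≡ 3
3^2 ≡ 9
3^3 ≡ 27
3^4 ≡ 8
3^6 ≡ 72
3^8 ≡ 64
3^9 ≡ 46
3^12 ≡ 1
Therefore the multiplicative order of 3 modulo 73 is 12.

12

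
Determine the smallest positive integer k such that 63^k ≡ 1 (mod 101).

Since 63 ∈ (Z/101Z)^×, its order divides φ(101) = 101 − 1 = 100 = 2^2 · 5^2.
Divisors of 100: 1, 2, 4, 5, 10, 20, 25, 50, 100.
Compute 63^d (mod 101) for the divisors d until we hit 1:
63^1 ≡ 63
63^2 ≡ 30
63^4 ≡ 92
63^5 ≡ 39
63^10 ≡ 6
63^20 ≡ 36
63^25 ≡ 91
63^50 ≡ 100
63^100 ≡ 1
So ord_101(63) = 100.

100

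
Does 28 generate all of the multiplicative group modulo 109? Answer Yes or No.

No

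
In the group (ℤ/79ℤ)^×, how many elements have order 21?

0

φ(79) = 79 − 1 = 78 = 2 · 3 · 13.
Since (Z/79Z)^× is cyclic of order 78, the number of elements of order d is φ(d) when d | 78 and 0 otherwise.
21 does not divide 78, so no element of (Z/79Z)^× has order 21.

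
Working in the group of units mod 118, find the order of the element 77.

58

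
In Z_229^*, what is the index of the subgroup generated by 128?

3

The order of 128 must divide φ(229) = 229 − 1 = 228 = 2^2 · 3 · 19.
Divisors of 228: 1, 2, 3, 4, 6, 12, 19, 38, 57, 76, 114, 228.
Check 128^d mod 229 for each divisor in increasing order:
128^1 ≡ 128 (mod 229)
128^2 ≡ 125 (mod 229)
128^3 ≡ 199 (mod 229)
128^4 ≡ 53 (mod 229)
128^6 ≡ 213 (mod 229)
128^12 ≡ 27 (mod 229)
128^19 ≡ 122 (mod 229)
128^38 ≡ 228 (mod 229)
128^57 ≡ 107 (mod 229)
128^76 ≡ 1 (mod 229) ✓
Thus |⟨128⟩| = ord(128) = 76.
The index is φ(229) / ord(128) = 228 / 76 = 3.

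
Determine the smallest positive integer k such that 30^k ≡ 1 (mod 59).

Since 30 ∈ (Z/59Z)^×, its order divides φ(59) = 59 − 1 = 58 = 2 · 29.
Divisors of 58: 1, 2, 29, 58.
Evaluate successive powers at the divisors of 58:
30^1 ≡ 30 (mod 59)
30^2 ≡ 15 (mod 59)
30^29 ≡ 58 (mod 59)
30^58 ≡ 1 (mod 59) ✓
Therefore the multiplicative order of 30 modulo 59 is 58.

58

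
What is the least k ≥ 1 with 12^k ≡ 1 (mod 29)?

4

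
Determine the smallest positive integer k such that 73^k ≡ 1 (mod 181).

9

By Lagrange's theorem, ord_181(73) divides φ(181) = 181 − 1 = 180 = 2^2 · 3^2 · 5.
Divisors of 180: 1, 2, 3, 4, 5, 6, 9, 10, 12, 15, 18, 20, 30, 36, 45, 60, 90, 180.
Test each divisor d:
73^1 ≡ 73
73^2 ≡ 80
73^3 ≡ 48
73^4 ≡ 65
73^5 ≡ 39
73^6 ≡ 132
73^9 ≡ 1
The smallest such exponent is 9, so the order of 73 is 9.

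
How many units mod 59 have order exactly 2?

1

φ(59) = 59 − 1 = 58 = 2 · 29.
Since (Z/59Z)^× is cyclic of order 58, the number of elements of order d is φ(d) when d | 58 and 0 otherwise.
2 | 58, and φ(2) = 2 − 1 = 1.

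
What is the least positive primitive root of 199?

φ(199) = 199 − 1 = 198 = 2 · 3^2 · 11.
Test candidates g = 2, 3, … against the prime factors q ∈ {2, 3, 11} of φ(199): g is a generator iff g^(198/q) ≢ 1 for every such q.
g = 2: 2^99 ≡ 1 — hits 1, so not a primitive root.
g = 3: 3^99 ≡ 198; 3^66 ≡ 106; 3^18 ≡ 125 — none is 1, so 3 is a primitive root.
Hence the least primitive root of 199 is 3.

3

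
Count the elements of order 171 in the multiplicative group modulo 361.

108

φ(361) = φ(19^2) = 19·(19−1) = 342 = 2 · 3^2 · 19.
Since (Z/361Z)^× is cyclic of order 342, the number of elements of order d is φ(d) when d | 342 and 0 otherwise.
171 = 3^2 · 19 divides 342, and φ(171) = 108.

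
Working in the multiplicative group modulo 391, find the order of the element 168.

88

By Lagrange's theorem, ord_391(168) divides φ(391) = φ(17·23) = (17−1)·(23−1) = 16·22 = 352 = 2^5 · 11.
Divisors of 352: 1, 2, 4, 8, 11, 16, 22, 32, 44, 88, 176, 352.
Test each divisor d:
168^1 ≡ 168 (mod 391)
168^2 ≡ 72 (mod 391)
168^4 ≡ 101 (mod 391)
168^8 ≡ 35 (mod 391)
168^11 ≡ 298 (mod 391)
168^16 ≡ 52 (mod 391)
168^22 ≡ 47 (mod 391)
168^32 ≡ 358 (mod 391)
168^44 ≡ 254 (mod 391)
168^88 ≡ 1 (mod 391) ✓
Therefore the multiplicative order of 168 modulo 391 is 88.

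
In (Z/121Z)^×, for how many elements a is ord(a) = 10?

4

φ(121) = φ(11^2) = 11·(11−1) = 110 = 2 · 5 · 11.
Since (Z/121Z)^× is cyclic of order 110, the number of elements of order d is φ(d) when d | 110 and 0 otherwise.
10 = 2 · 5 divides 110, and φ(10) = 4.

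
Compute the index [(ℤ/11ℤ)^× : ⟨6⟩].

1

Since 6 ∈ (Z/11Z)^×, its order divides φ(11) = 11 − 1 = 10 = 2 · 5.
Divisors of 10: 1, 2, 5, 10.
Test each divisor d:
6^1 ≡ 6 (mod 11)
6^2 ≡ 3 (mod 11)
6^5 ≡ 10 (mod 11)
6^10 ≡ 1 (mod 11) ✓
So ord_11(6) = 10, hence |⟨6⟩| = 10.
The index is φ(11) / ord(6) = 10 / 10 = 1.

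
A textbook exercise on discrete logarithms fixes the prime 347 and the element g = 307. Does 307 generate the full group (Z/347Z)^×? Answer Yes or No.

Yes

φ(347) = 347 − 1 = 346 = 2 · 173.
An element g generates (Z/347Z)^× iff g^(346/q) ≢ 1 (mod 347) for each prime q ∈ {2, 173}.
307^173 ≡ 346 (mod 347)  [q = 2: ≢ 1 ✓]
307^2 ≡ 212 (mod 347)  [q = 173: ≢ 1 ✓]
All checks pass, so 307 has order 346 and is a primitive root modulo 347.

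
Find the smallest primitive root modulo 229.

φ(229) = 229 − 1 = 228 = 2^2 · 3 · 19.
Test candidates g = 2, 3, … against the prime factors q ∈ {2, 3, 19} of φ(229): g is a generator iff g^(228/q) ≢ 1 for every such q.
g = 2: 2^114 ≡ 228; 2^76 ≡ 1 — hits 1, so not a primitive root.
g = 3: 3^114 ≡ 1 — hits 1, so not a primitive root.
g = 4: 4^114 ≡ 1 — hits 1, so not a primitive root.
g = 5: 5^114 ≡ 1 — hits 1, so not a primitive root.
g = 6: 6^114 ≡ 228; 6^76 ≡ 134; 6^12 ≡ 165 — none is 1, so 6 is a primitive root.
So 6 is the smallest generator of (Z/229Z)^×.

6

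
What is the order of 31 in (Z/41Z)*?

10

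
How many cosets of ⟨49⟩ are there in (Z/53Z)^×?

4

Since 49 ∈ (Z/53Z)^×, its order divides φ(53) = 53 − 1 = 52 = 2^2 · 13.
Divisors of 52: 1, 2, 4, 13, 26, 52.
Test each divisor d:
49^1 ≡ 49 (mod 53)
49^2 ≡ 16 (mod 53)
49^4 ≡ 44 (mod 53)
49^13 ≡ 1 (mod 53) ✓
The order of 49 is 13, so the subgroup it generates has 13 elements.
The index is φ(53) / ord(49) = 52 / 13 = 4.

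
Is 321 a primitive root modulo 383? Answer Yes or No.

φ(383) = 383 − 1 = 382 = 2 · 191.
Test 321^(382/q) mod 383 for each prime factor q of 382:
321^191 ≡ 382 (mod 383)  [q = 2: ≢ 1 ✓]
321^2 ≡ 14 (mod 383)  [q = 191: ≢ 1 ✓]
None equal 1, so ord_383(321) = 382: 321 is a primitive root.

Yes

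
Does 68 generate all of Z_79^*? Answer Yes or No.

Yes

φ(79) = 79 − 1 = 78 = 2 · 3 · 13.
An element g generates (Z/79Z)^× iff g^(78/q) ≢ 1 (mod 79) for each prime q ∈ {2, 3, 13}.
68^39 ≡ 78 (mod 79)  [q = 2: ≢ 1 ✓]
68^26 ≡ 55 (mod 79)  [q = 3: ≢ 1 ✓]
68^6 ≡ 65 (mod 79)  [q = 13: ≢ 1 ✓]
None equal 1, so ord_79(68) = 78: 68 is a primitive root.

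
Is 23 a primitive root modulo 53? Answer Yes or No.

φ(53) = 53 − 1 = 52 = 2^2 · 13.
It suffices to check that the order of 23 is not a proper divisor of 52: compute 23^(52/q) for q ∈ {2, 13}.
23^26 ≡ 52 (mod 53)  [q = 2: ≢ 1 ✓]
23^4 ≡ 1 (mod 53)  [q = 13: ≡ 1 ✗]
The check at q = 13 fails, so 23 generates a proper subgroup.

No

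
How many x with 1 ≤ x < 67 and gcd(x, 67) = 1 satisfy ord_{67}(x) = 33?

φ(67) = 67 − 1 = 66 = 2 · 3 · 11.
In a cyclic group of order 66, there are φ(d) elements of order d for each divisor d of 66, and zero for non-divisors.
33 = 3 · 11 divides 66, and φ(33) = 20.

20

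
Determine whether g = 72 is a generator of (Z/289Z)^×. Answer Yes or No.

No

φ(289) = φ(17^2) = 17·(17−1) = 272 = 2^4 · 17.
An element g generates (Z/289Z)^× iff g^(272/q) ≢ 1 (mod 289) for each prime q ∈ {2, 17}.
72^136 ≡ 1 (mod 289)  [q = 2: ≡ 1 ✗]
72^16 ≡ 137 (mod 289)  [q = 17: ≢ 1 ✓]
Since 72^136 ≡ 1, the order of 72 divides 136 < 272, so 72 is not a primitive root.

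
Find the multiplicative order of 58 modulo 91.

12

Since 58 ∈ (Z/91Z)^×, its order divides φ(91) = φ(7·13) = (7−1)·(13−1) = 6·12 = 72 = 2^3 · 3^2.
Divisors of 72: 1, 2, 3, 4, 6, 8, 9, 12, 18, 24, 36, 72.
Check 58^d mod 91 for each divisor in increasing order:
58^1 ≡ 58 (mod 91)
58^2 ≡ 88 (mod 91)
58^3 ≡ 8 (mod 91)
58^4 ≡ 9 (mod 91)
58^6 ≡ 64 (mod 91)
58^8 ≡ 81 (mod 91)
58^9 ≡ 57 (mod 91)
58^12 ≡ 1 (mod 91) ✓
The smallest such exponent is 12, so the order of 58 is 12.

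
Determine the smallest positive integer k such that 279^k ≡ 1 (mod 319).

By Lagrange's theorem, ord_319(279) divides φ(319) = φ(11·29) = (11−1)·(29−1) = 10·28 = 280 = 2^3 · 5 · 7.
Divisors of 280: 1, 2, 4, 5, 7, 8, 10, 14, 20, 28, 35, 40, 56, 70, 140, 280.
Test each divisor d:
279^1 ≡ 279 (mod 319)
279^2 ≡ 5 (mod 319)
279^4 ≡ 25 (mod 319)
279^5 ≡ 276 (mod 319)
279^7 ≡ 104 (mod 319)
279^8 ≡ 306 (mod 319)
279^10 ≡ 254 (mod 319)
279^14 ≡ 289 (mod 319)
279^20 ≡ 78 (mod 319)
279^28 ≡ 262 (mod 319)
279^35 ≡ 133 (mod 319)
279^40 ≡ 23 (mod 319)
279^56 ≡ 59 (mod 319)
279^70 ≡ 144 (mod 319)
279^140 ≡ 1 (mod 319) ✓
The smallest such exponent is 140, so the order of 279 is 140.

140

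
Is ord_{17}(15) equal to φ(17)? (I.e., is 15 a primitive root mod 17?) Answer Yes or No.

No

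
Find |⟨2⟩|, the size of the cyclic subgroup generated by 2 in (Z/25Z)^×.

20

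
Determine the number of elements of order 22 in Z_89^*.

10

φ(89) = 89 − 1 = 88 = 2^3 · 11.
Since (Z/89Z)^× is cyclic of order 88, the number of elements of order d is φ(d) when d | 88 and 0 otherwise.
22 = 2 · 11 divides 88, and φ(22) = 10.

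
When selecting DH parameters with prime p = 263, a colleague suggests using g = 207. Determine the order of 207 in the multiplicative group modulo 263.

The order of 207 must divide φ(263) = 263 − 1 = 262 = 2 · 131.
Divisors of 262: 1, 2, 131, 262.
Test each divisor d:
207^1 ≡ 207 (mod 263)
207^2 ≡ 243 (mod 263)
207^131 ≡ 1 (mod 263) ✓
Therefore the multiplicative order of 207 modulo 263 is 131.

131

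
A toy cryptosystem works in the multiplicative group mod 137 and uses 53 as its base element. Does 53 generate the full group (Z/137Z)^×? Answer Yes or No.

Yes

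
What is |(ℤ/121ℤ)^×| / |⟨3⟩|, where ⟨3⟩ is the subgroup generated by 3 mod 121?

22

By Lagrange's theorem, ord_121(3) divides φ(121) = φ(11^2) = 11·(11−1) = 110 = 2 · 5 · 11.
Divisors of 110: 1, 2, 5, 10, 11, 22, 55, 110.
Compute 3^d (mod 121) for the divisors d until we hit 1:
3^1 ≡ 3 (mod 121)
3^2 ≡ 9 (mod 121)
3^5 ≡ 1 (mod 121) ✓
Thus |⟨3⟩| = ord(3) = 5.
The index is φ(121) / ord(3) = 110 / 5 = 22.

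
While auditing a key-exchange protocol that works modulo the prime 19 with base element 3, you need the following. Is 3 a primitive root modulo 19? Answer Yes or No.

φ(19) = 19 − 1 = 18 = 2 · 3^2.
3 is a primitive root mod 19 iff 3^(φ(19)/q) ≢ 1 for every prime q | φ(19), i.e. q ∈ {2, 3}.
3^9 ≡ 18 (mod 19)  [q = 2: ≢ 1 ✓]
3^6 ≡ 7 (mod 19)  [q = 3: ≢ 1 ✓]
All checks pass, so 3 has order 18 and is a primitive root modulo 19.

Yes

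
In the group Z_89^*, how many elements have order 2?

1

φ(89) = 89 − 1 = 88 = 2^3 · 11.
Since (Z/89Z)^× is cyclic of order 88, the number of elements of order d is φ(d) when d | 88 and 0 otherwise.
2 | 88, and φ(2) = 2 − 1 = 1.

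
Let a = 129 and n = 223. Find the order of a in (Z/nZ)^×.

The order of 129 must divide φ(223) = 223 − 1 = 222 = 2 · 3 · 37.
Divisors of 222: 1, 2, 3, 6, 37, 74, 111, 222.
Test each divisor d:
129^1 ≡ 129 (mod 223)
129^2 ≡ 139 (mod 223)
129^3 ≡ 91 (mod 223)
129^6 ≡ 30 (mod 223)
129^37 ≡ 40 (mod 223)
129^74 ≡ 39 (mod 223)
129^111 ≡ 222 (mod 223)
129^222 ≡ 1 (mod 223) ✓
Therefore the multiplicative order of 129 modulo 223 is 222.

222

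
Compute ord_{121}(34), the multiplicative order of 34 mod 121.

The order of 34 must divide φ(121) = φ(11^2) = 11·(11−1) = 110 = 2 · 5 · 11.
Divisors of 110: 1, 2, 5, 10, 11, 22, 55, 110.
Evaluate successive powers at the divisors of 110:
34^1 ≡ 34 (mod 121)
34^2 ≡ 67 (mod 121)
34^5 ≡ 45 (mod 121)
34^10 ≡ 89 (mod 121)
34^11 ≡ 1 (mod 121) ✓
The smallest such exponent is 11, so the order of 34 is 11.

11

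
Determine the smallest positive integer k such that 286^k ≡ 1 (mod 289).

272

By Lagrange's theorem, ord_289(286) divides φ(289) = φ(17^2) = 17·(17−1) = 272 = 2^4 · 17.
Divisors of 272: 1, 2, 4, 8, 16, 17, 34, 68, 136, 272.
Test each divisor d:
286^1 ≡ 286
286^2 ≡ 9
286^4 ≡ 81
286^8 ≡ 203
286^16 ≡ 171
286^17 ≡ 65
286^34 ≡ 179
286^68 ≡ 251
286^136 ≡ 288
286^272 ≡ 1
So ord_289(286) = 272.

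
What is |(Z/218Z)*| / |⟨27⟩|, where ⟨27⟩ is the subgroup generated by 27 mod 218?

ord(27) | φ(218) = φ(2)·φ(109) = 1·108 = 108 = 2^2 · 3^3.
Divisors of 108: 1, 2, 3, 4, 6, 9, 12, 18, 27, 36, 54, 108.
Compute 27^d (mod 218) for the divisors d until we hit 1:
27^1 ≡ 27 (mod 218)
27^2 ≡ 75 (mod 218)
27^3 ≡ 63 (mod 218)
27^4 ≡ 175 (mod 218)
27^6 ≡ 45 (mod 218)
27^9 ≡ 1 (mod 218) ✓
The order of 27 is 9, so the subgroup it generates has 9 elements.
The index is φ(218) / ord(27) = 108 / 9 = 12.

12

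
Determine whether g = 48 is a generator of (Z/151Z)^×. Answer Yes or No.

Yes

φ(151) = 151 − 1 = 150 = 2 · 3 · 5^2.
It suffices to check that the order of 48 is not a proper divisor of 150: compute 48^(150/q) for q ∈ {2, 3, 5}.
48^75 ≡ 150 (mod 151)  [q = 2: ≢ 1 ✓]
48^50 ≡ 32 (mod 151)  [q = 3: ≢ 1 ✓]
48^30 ≡ 59 (mod 151)  [q = 5: ≢ 1 ✓]
All checks pass, so 48 has order 150 and is a primitive root modulo 151.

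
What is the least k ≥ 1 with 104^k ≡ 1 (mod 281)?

280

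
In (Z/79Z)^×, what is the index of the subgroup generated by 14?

3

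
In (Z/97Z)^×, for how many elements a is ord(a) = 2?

φ(97) = 97 − 1 = 96 = 2^5 · 3.
(Z/97Z)^× is cyclic (|G| = 96); a cyclic group of order m has exactly φ(d) elements of each order d | m, and none otherwise.
2 | 96, and φ(2) = 2 − 1 = 1.

1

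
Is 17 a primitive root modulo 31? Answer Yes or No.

Yes

φ(31) = 31 − 1 = 30 = 2 · 3 · 5.
17 is a primitive root mod 31 iff 17^(φ(31)/q) ≢ 1 for every prime q | φ(31), i.e. q ∈ {2, 3, 5}.
17^15 ≡ 30 (mod 31)  [q = 2: ≢ 1 ✓]
17^10 ≡ 25 (mod 31)  [q = 3: ≢ 1 ✓]
17^6 ≡ 8 (mod 31)  [q = 5: ≢ 1 ✓]
All checks pass, so 17 has order 30 and is a primitive root modulo 31.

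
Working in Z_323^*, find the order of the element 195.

72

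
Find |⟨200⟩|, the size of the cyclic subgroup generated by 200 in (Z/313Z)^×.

26

The order of 200 must divide φ(313) = 313 − 1 = 312 = 2^3 · 3 · 13.
Divisors of 312: 1, 2, 3, 4, 6, 8, 12, 13, 24, 26, 39, 52, 78, 104, 156, 312.
Test each divisor d:
200^1 ≡ 200
200^2 ≡ 249
200^3 ≡ 33
200^4 ≡ 27
200^6 ≡ 150
200^8 ≡ 103
200^12 ≡ 277
200^13 ≡ 312
200^24 ≡ 44
200^26 ≡ 1
Hence ord(200) = 26.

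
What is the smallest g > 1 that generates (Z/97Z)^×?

φ(97) = 97 − 1 = 96 = 2^5 · 3.
Test candidates g = 2, 3, … against the prime factors q ∈ {2, 3} of φ(97): g is a generator iff g^(96/q) ≢ 1 for every such q.
g = 2: 2^48 ≡ 1 — hits 1, so not a primitive root.
g = 3: 3^48 ≡ 1 — hits 1, so not a primitive root.
g = 4: 4^48 ≡ 1 — hits 1, so not a primitive root.
g = 5: 5^48 ≡ 96; 5^32 ≡ 35 — none is 1, so 5 is a primitive root.
So 5 is the smallest generator of (Z/97Z)^×.

5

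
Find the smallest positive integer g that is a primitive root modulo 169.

2

φ(169) = φ(13^2) = 13·(13−1) = 156 = 2^2 · 3 · 13.
g is a primitive root iff g^(156/q) ≢ 1 (mod 169) for each prime q ∈ {2, 3, 13}.
g = 2: 2^78 ≡ 168; 2^52 ≡ 146; 2^12 ≡ 40 — none is 1, so 2 is a primitive root.
The smallest primitive root modulo 169 is 2.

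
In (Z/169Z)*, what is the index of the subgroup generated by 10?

2

ord(10) | φ(169) = φ(13^2) = 13·(13−1) = 156 = 2^2 · 3 · 13.
Divisors of 156: 1, 2, 3, 4, 6, 12, 13, 26, 39, 52, 78, 156.
Compute 10^d (mod 169) for the divisors d until we hit 1:
10^1 ≡ 10
10^2 ≡ 100
10^3 ≡ 155
10^4 ≡ 29
10^6 ≡ 27
10^12 ≡ 53
10^13 ≡ 23
10^26 ≡ 22
10^39 ≡ 168
10^52 ≡ 146
10^78 ≡ 1
Thus |⟨10⟩| = ord(10) = 78.
Index = |(Z/169Z)^×| / |⟨10⟩| = 156 / 78 = 2.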